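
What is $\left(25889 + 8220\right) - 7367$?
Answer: $26742$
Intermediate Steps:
$\left(25889 + 8220\right) - 7367 = 34109 - 7367 = 26742$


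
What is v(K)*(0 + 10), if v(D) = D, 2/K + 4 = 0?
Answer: -5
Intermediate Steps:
K = -1/2 (K = 2/(-4 + 0) = 2/(-4) = 2*(-1/4) = -1/2 ≈ -0.50000)
v(K)*(0 + 10) = -(0 + 10)/2 = -1/2*10 = -5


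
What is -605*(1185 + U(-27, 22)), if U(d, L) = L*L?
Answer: -1009745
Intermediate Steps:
U(d, L) = L**2
-605*(1185 + U(-27, 22)) = -605*(1185 + 22**2) = -605*(1185 + 484) = -605*1669 = -1009745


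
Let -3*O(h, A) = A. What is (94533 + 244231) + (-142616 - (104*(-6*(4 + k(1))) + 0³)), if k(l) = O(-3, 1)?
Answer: 198436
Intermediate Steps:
O(h, A) = -A/3
k(l) = -⅓ (k(l) = -⅓*1 = -⅓)
(94533 + 244231) + (-142616 - (104*(-6*(4 + k(1))) + 0³)) = (94533 + 244231) + (-142616 - (104*(-6*(4 - ⅓)) + 0³)) = 338764 + (-142616 - (104*(-6*11/3) + 0)) = 338764 + (-142616 - (104*(-22) + 0)) = 338764 + (-142616 - (-2288 + 0)) = 338764 + (-142616 - 1*(-2288)) = 338764 + (-142616 + 2288) = 338764 - 140328 = 198436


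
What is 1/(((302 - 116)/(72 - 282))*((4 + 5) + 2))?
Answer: -35/341 ≈ -0.10264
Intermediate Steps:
1/(((302 - 116)/(72 - 282))*((4 + 5) + 2)) = 1/((186/(-210))*(9 + 2)) = 1/((186*(-1/210))*11) = 1/(-31/35*11) = 1/(-341/35) = -35/341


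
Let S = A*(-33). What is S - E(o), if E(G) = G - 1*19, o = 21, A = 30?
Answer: -992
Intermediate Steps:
S = -990 (S = 30*(-33) = -990)
E(G) = -19 + G (E(G) = G - 19 = -19 + G)
S - E(o) = -990 - (-19 + 21) = -990 - 1*2 = -990 - 2 = -992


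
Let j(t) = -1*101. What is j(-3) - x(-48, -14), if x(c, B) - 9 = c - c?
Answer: -110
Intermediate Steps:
j(t) = -101
x(c, B) = 9 (x(c, B) = 9 + (c - c) = 9 + 0 = 9)
j(-3) - x(-48, -14) = -101 - 1*9 = -101 - 9 = -110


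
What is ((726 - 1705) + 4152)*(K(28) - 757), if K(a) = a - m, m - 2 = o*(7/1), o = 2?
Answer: -2363885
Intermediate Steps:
m = 16 (m = 2 + 2*(7/1) = 2 + 2*(7*1) = 2 + 2*7 = 2 + 14 = 16)
K(a) = -16 + a (K(a) = a - 1*16 = a - 16 = -16 + a)
((726 - 1705) + 4152)*(K(28) - 757) = ((726 - 1705) + 4152)*((-16 + 28) - 757) = (-979 + 4152)*(12 - 757) = 3173*(-745) = -2363885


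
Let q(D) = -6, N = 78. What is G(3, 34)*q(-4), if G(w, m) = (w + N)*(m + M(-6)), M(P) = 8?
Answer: -20412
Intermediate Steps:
G(w, m) = (8 + m)*(78 + w) (G(w, m) = (w + 78)*(m + 8) = (78 + w)*(8 + m) = (8 + m)*(78 + w))
G(3, 34)*q(-4) = (624 + 8*3 + 78*34 + 34*3)*(-6) = (624 + 24 + 2652 + 102)*(-6) = 3402*(-6) = -20412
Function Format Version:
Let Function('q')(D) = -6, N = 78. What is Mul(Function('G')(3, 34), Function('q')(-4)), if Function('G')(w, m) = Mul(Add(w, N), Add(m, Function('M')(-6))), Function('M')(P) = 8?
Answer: -20412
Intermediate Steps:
Function('G')(w, m) = Mul(Add(8, m), Add(78, w)) (Function('G')(w, m) = Mul(Add(w, 78), Add(m, 8)) = Mul(Add(78, w), Add(8, m)) = Mul(Add(8, m), Add(78, w)))
Mul(Function('G')(3, 34), Function('q')(-4)) = Mul(Add(624, Mul(8, 3), Mul(78, 34), Mul(34, 3)), -6) = Mul(Add(624, 24, 2652, 102), -6) = Mul(3402, -6) = -20412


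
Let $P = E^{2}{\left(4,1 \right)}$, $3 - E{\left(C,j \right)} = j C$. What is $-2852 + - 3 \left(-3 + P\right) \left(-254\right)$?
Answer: $-4376$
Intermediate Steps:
$E{\left(C,j \right)} = 3 - C j$ ($E{\left(C,j \right)} = 3 - j C = 3 - C j$)
$P = 1$ ($P = \left(3 - 4 \cdot 1\right)^{2} = \left(3 - 4\right)^{2} = \left(-1\right)^{2} = 1$)
$-2852 + - 3 \left(-3 + P\right) \left(-254\right) = -2852 + - 3 \left(-3 + 1\right) \left(-254\right) = -2852 + \left(-3\right) \left(-2\right) \left(-254\right) = -2852 + 6 \left(-254\right) = -2852 - 1524 = -4376$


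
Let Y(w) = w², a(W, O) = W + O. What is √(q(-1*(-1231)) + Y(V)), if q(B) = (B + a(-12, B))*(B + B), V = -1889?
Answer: √9600221 ≈ 3098.4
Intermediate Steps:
a(W, O) = O + W
q(B) = 2*B*(-12 + 2*B) (q(B) = (B + (B - 12))*(B + B) = (B + (-12 + B))*(2*B) = (-12 + 2*B)*(2*B) = 2*B*(-12 + 2*B))
√(q(-1*(-1231)) + Y(V)) = √(4*(-1*(-1231))*(-6 - 1*(-1231)) + (-1889)²) = √(4*1231*(-6 + 1231) + 3568321) = √(4*1231*1225 + 3568321) = √(6031900 + 3568321) = √9600221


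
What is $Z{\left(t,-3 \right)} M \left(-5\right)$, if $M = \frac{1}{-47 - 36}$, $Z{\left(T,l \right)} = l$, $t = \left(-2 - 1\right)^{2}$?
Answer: $- \frac{15}{83} \approx -0.18072$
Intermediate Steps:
$t = 9$ ($t = \left(-3\right)^{2} = 9$)
$M = - \frac{1}{83}$ ($M = \frac{1}{-83} = - \frac{1}{83} \approx -0.012048$)
$Z{\left(t,-3 \right)} M \left(-5\right) = \left(-3\right) \left(- \frac{1}{83}\right) \left(-5\right) = \frac{3}{83} \left(-5\right) = - \frac{15}{83}$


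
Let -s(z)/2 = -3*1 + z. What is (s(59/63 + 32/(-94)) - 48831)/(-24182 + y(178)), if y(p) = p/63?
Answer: 144574355/71594536 ≈ 2.0193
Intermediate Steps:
y(p) = p/63 (y(p) = p*(1/63) = p/63)
s(z) = 6 - 2*z (s(z) = -2*(-3*1 + z) = -2*(-3 + z) = 6 - 2*z)
(s(59/63 + 32/(-94)) - 48831)/(-24182 + y(178)) = ((6 - 2*(59/63 + 32/(-94))) - 48831)/(-24182 + (1/63)*178) = ((6 - 2*(59*(1/63) + 32*(-1/94))) - 48831)/(-24182 + 178/63) = ((6 - 2*(59/63 - 16/47)) - 48831)/(-1523288/63) = ((6 - 2*1765/2961) - 48831)*(-63/1523288) = ((6 - 3530/2961) - 48831)*(-63/1523288) = (14236/2961 - 48831)*(-63/1523288) = -144574355/2961*(-63/1523288) = 144574355/71594536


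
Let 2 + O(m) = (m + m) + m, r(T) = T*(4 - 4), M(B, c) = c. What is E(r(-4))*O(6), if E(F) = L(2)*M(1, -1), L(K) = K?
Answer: -32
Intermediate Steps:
r(T) = 0 (r(T) = T*0 = 0)
E(F) = -2 (E(F) = 2*(-1) = -2)
O(m) = -2 + 3*m (O(m) = -2 + ((m + m) + m) = -2 + (2*m + m) = -2 + 3*m)
E(r(-4))*O(6) = -2*(-2 + 3*6) = -2*(-2 + 18) = -2*16 = -32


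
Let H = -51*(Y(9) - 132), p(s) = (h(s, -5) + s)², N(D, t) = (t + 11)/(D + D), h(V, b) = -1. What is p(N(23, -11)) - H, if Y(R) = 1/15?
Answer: -33638/5 ≈ -6727.6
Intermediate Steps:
Y(R) = 1/15 (Y(R) = 1*(1/15) = 1/15)
N(D, t) = (11 + t)/(2*D) (N(D, t) = (11 + t)/((2*D)) = (11 + t)*(1/(2*D)) = (11 + t)/(2*D))
p(s) = (-1 + s)²
H = 33643/5 (H = -51*(1/15 - 132) = -51*(-1979/15) = 33643/5 ≈ 6728.6)
p(N(23, -11)) - H = (-1 + (½)*(11 - 11)/23)² - 1*33643/5 = (-1 + (½)*(1/23)*0)² - 33643/5 = (-1 + 0)² - 33643/5 = (-1)² - 33643/5 = 1 - 33643/5 = -33638/5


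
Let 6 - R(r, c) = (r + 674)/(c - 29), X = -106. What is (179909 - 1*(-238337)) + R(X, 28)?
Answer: 418820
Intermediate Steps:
R(r, c) = 6 - (674 + r)/(-29 + c) (R(r, c) = 6 - (r + 674)/(c - 29) = 6 - (674 + r)/(-29 + c))
(179909 - 1*(-238337)) + R(X, 28) = (179909 - 1*(-238337)) + (-848 - 1*(-106) + 6*28)/(-29 + 28) = (179909 + 238337) + (-848 + 106 + 168)/(-1) = 418246 - 1*(-574) = 418246 + 574 = 418820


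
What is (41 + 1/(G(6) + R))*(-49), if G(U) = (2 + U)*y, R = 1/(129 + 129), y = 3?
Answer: -12454379/6193 ≈ -2011.0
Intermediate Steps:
R = 1/258 ≈ 0.0038760
G(U) = 6 + 3*U (G(U) = (2 + U)*3 = 6 + 3*U)
(41 + 1/(G(6) + R))*(-49) = (41 + 1/((6 + 3*6) + 1/258))*(-49) = (41 + 1/((6 + 18) + 1/258))*(-49) = (41 + 1/(24 + 1/258))*(-49) = (41 + 1/(6193/258))*(-49) = (41 + 258/6193)*(-49) = (254171/6193)*(-49) = -12454379/6193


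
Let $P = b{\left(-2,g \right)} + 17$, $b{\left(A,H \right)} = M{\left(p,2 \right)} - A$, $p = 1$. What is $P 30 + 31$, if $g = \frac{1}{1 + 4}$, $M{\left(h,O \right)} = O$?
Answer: $661$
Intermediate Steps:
$g = \frac{1}{5} \approx 0.2$
$b{\left(A,H \right)} = 2 - A$
$P = 21$ ($P = \left(2 - -2\right) + 17 = \left(2 + 2\right) + 17 = 4 + 17 = 21$)
$P 30 + 31 = 21 \cdot 30 + 31 = 630 + 31 = 661$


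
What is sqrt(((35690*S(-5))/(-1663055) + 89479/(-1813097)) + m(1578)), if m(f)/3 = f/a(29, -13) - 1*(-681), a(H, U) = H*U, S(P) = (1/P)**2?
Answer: 2*sqrt(3881247734506590046488221405502)/87443120908715 ≈ 45.060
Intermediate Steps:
S(P) = P**(-2)
m(f) = 2043 - 3*f/377 (m(f) = 3*(f/((29*(-13))) - 1*(-681)) = 3*(f/(-377) + 681) = 3*(f*(-1/377) + 681) = 3*(-f/377 + 681) = 3*(681 - f/377) = 2043 - 3*f/377)
sqrt(((35690*S(-5))/(-1663055) + 89479/(-1813097)) + m(1578)) = sqrt(((35690/(-5)**2)/(-1663055) + 89479/(-1813097)) + (2043 - 3/377*1578)) = sqrt(((35690*(1/25))*(-1/1663055) + 89479*(-1/1813097)) + (2043 - 4734/377)) = sqrt(((7138/5)*(-1/1663055) - 6883/139469) + 765477/377) = sqrt((-7138/8315275 - 6883/139469) + 765477/377) = sqrt(-58229567547/1159723088975 + 765477/377) = sqrt(887719398432350856/437215604543575) = 2*sqrt(3881247734506590046488221405502)/87443120908715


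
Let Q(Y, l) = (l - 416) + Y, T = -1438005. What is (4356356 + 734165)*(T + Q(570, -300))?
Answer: -7320937866671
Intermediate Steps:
Q(Y, l) = -416 + Y + l (Q(Y, l) = (-416 + l) + Y = -416 + Y + l)
(4356356 + 734165)*(T + Q(570, -300)) = (4356356 + 734165)*(-1438005 + (-416 + 570 - 300)) = 5090521*(-1438005 - 146) = 5090521*(-1438151) = -7320937866671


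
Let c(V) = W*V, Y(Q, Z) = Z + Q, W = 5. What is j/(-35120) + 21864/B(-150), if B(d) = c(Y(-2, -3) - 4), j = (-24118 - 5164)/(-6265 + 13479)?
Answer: -184645575661/380033520 ≈ -485.87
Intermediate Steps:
Y(Q, Z) = Q + Z
j = -14641/3607 (j = -29282/7214 = -29282*1/7214 = -14641/3607 ≈ -4.0591)
c(V) = 5*V
B(d) = -45 (B(d) = 5*((-2 - 3) - 4) = 5*(-5 - 4) = 5*(-9) = -45)
j/(-35120) + 21864/B(-150) = -14641/3607/(-35120) + 21864/(-45) = -14641/3607*(-1/35120) + 21864*(-1/45) = 14641/126677840 - 7288/15 = -184645575661/380033520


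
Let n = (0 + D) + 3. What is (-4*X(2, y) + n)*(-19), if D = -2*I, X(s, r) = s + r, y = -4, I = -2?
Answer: -285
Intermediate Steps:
X(s, r) = r + s
D = 4 (D = -2*(-2) = 4)
n = 7 (n = (0 + 4) + 3 = 4 + 3 = 7)
(-4*X(2, y) + n)*(-19) = (-4*(-4 + 2) + 7)*(-19) = (-4*(-2) + 7)*(-19) = (8 + 7)*(-19) = 15*(-19) = -285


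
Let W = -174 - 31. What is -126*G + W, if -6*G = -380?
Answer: -8185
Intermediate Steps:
G = 190/3 (G = -⅙*(-380) = 190/3 ≈ 63.333)
W = -205
-126*G + W = -126*190/3 - 205 = -7980 - 205 = -8185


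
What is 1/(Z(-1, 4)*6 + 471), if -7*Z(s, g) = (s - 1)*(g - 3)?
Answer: 7/3309 ≈ 0.0021154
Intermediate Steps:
Z(s, g) = -(-1 + s)*(-3 + g)/7 (Z(s, g) = -(s - 1)*(g - 3)/7 = -(-1 + s)*(-3 + g)/7)
1/(Z(-1, 4)*6 + 471) = 1/((-3/7 + (⅐)*4 + (3/7)*(-1) - ⅐*4*(-1))*6 + 471) = 1/((-3/7 + 4/7 - 3/7 + 4/7)*6 + 471) = 1/((2/7)*6 + 471) = 1/(12/7 + 471) = 1/(3309/7) = 7/3309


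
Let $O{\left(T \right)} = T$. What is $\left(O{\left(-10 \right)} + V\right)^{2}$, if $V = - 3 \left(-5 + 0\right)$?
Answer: $25$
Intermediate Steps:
$V = 15$ ($V = \left(-3\right) \left(-5\right) = 15$)
$\left(O{\left(-10 \right)} + V\right)^{2} = \left(-10 + 15\right)^{2} = 5^{2} = 25$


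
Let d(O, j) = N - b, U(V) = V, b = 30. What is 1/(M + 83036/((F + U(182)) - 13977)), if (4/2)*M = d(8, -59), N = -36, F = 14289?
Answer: 247/33367 ≈ 0.0074025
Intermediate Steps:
d(O, j) = -66 (d(O, j) = -36 - 1*30 = -36 - 30 = -66)
M = -33 (M = (½)*(-66) = -33)
1/(M + 83036/((F + U(182)) - 13977)) = 1/(-33 + 83036/((14289 + 182) - 13977)) = 1/(-33 + 83036/(14471 - 13977)) = 1/(-33 + 83036/494) = 1/(-33 + 83036*(1/494)) = 1/(-33 + 41518/247) = 1/(33367/247) = 247/33367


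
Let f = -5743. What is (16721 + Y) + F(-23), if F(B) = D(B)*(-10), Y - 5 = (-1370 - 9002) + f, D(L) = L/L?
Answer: 601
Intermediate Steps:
D(L) = 1
Y = -16110 (Y = 5 + ((-1370 - 9002) - 5743) = 5 + (-10372 - 5743) = 5 - 16115 = -16110)
F(B) = -10 (F(B) = 1*(-10) = -10)
(16721 + Y) + F(-23) = (16721 - 16110) - 10 = 611 - 10 = 601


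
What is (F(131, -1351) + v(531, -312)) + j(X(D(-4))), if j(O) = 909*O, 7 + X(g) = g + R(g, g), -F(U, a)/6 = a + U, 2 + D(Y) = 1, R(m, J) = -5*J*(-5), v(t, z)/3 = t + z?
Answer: -22020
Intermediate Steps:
v(t, z) = 3*t + 3*z (v(t, z) = 3*(t + z) = 3*t + 3*z)
R(m, J) = 25*J
D(Y) = -1 (D(Y) = -2 + 1 = -1)
F(U, a) = -6*U - 6*a (F(U, a) = -6*(a + U) = -6*(U + a) = -6*U - 6*a)
X(g) = -7 + 26*g (X(g) = -7 + (g + 25*g) = -7 + 26*g)
(F(131, -1351) + v(531, -312)) + j(X(D(-4))) = ((-6*131 - 6*(-1351)) + (3*531 + 3*(-312))) + 909*(-7 + 26*(-1)) = ((-786 + 8106) + (1593 - 936)) + 909*(-7 - 26) = (7320 + 657) + 909*(-33) = 7977 - 29997 = -22020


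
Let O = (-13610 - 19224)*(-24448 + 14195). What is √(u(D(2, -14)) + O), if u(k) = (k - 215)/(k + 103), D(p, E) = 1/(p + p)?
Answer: √57421542129371/413 ≈ 18348.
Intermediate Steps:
D(p, E) = 1/(2*p)
u(k) = (-215 + k)/(103 + k)
O = 336647002 (O = -32834*(-10253) = 336647002)
√(u(D(2, -14)) + O) = √((-215 + (½)/2)/(103 + (½)/2) + 336647002) = √((-215 + (½)*(½))/(103 + (½)*(½)) + 336647002) = √((-215 + ¼)/(103 + ¼) + 336647002) = √(-859/4/(413/4) + 336647002) = √((4/413)*(-859/4) + 336647002) = √(-859/413 + 336647002) = √(139035210967/413) = √57421542129371/413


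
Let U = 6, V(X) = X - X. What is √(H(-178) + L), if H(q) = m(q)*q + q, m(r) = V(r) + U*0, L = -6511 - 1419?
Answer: 2*I*√2027 ≈ 90.044*I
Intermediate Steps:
V(X) = 0
L = -7930
m(r) = 0 (m(r) = 0 + 6*0 = 0 + 0 = 0)
H(q) = q (H(q) = 0*q + q = 0 + q = q)
√(H(-178) + L) = √(-178 - 7930) = √(-8108) = 2*I*√2027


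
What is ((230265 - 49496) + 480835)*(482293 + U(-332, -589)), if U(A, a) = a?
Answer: 318697293216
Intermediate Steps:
((230265 - 49496) + 480835)*(482293 + U(-332, -589)) = ((230265 - 49496) + 480835)*(482293 - 589) = (180769 + 480835)*481704 = 661604*481704 = 318697293216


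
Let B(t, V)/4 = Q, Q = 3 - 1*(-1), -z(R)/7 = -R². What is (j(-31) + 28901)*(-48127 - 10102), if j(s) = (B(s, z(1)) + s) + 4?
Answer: -1682235810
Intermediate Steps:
z(R) = 7*R² (z(R) = -(-7)*R² = 7*R²)
Q = 4 (Q = 3 + 1 = 4)
B(t, V) = 16 (B(t, V) = 4*4 = 16)
j(s) = 20 + s (j(s) = (16 + s) + 4 = 20 + s)
(j(-31) + 28901)*(-48127 - 10102) = ((20 - 31) + 28901)*(-48127 - 10102) = (-11 + 28901)*(-58229) = 28890*(-58229) = -1682235810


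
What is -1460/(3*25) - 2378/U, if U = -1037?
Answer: -267134/15555 ≈ -17.174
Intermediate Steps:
-1460/(3*25) - 2378/U = -1460/(3*25) - 2378/(-1037) = -1460/75 - 2378*(-1/1037) = -1460*1/75 + 2378/1037 = -292/15 + 2378/1037 = -267134/15555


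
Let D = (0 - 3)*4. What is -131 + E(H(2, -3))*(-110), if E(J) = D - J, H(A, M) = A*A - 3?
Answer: 1299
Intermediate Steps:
D = -12 (D = -3*4 = -12)
H(A, M) = -3 + A² (H(A, M) = A² - 3 = -3 + A²)
E(J) = -12 - J
-131 + E(H(2, -3))*(-110) = -131 + (-12 - (-3 + 2²))*(-110) = -131 + (-12 - (-3 + 4))*(-110) = -131 + (-12 - 1*1)*(-110) = -131 + (-12 - 1)*(-110) = -131 - 13*(-110) = -131 + 1430 = 1299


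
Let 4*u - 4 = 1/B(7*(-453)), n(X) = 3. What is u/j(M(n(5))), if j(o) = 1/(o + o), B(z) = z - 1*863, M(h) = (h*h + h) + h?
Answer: 242025/8068 ≈ 29.998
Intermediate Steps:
M(h) = h² + 2*h (M(h) = (h² + h) + h = (h + h²) + h = h² + 2*h)
B(z) = -863 + z (B(z) = z - 863 = -863 + z)
j(o) = 1/(2*o)
u = 16135/16136 (u = 1 + 1/(4*(-863 + 7*(-453))) = 1 + 1/(4*(-863 - 3171)) = 1 + (¼)/(-4034) = 1 + (¼)*(-1/4034) = 1 - 1/16136 = 16135/16136 ≈ 0.99994)
u/j(M(n(5))) = 16135/(16136*((1/(2*((3*(2 + 3))))))) = 16135/(16136*((1/(2*((3*5)))))) = 16135/(16136*(((½)/15))) = 16135/(16136*(((½)*(1/15)))) = 16135/(16136*(1/30)) = (16135/16136)*30 = 242025/8068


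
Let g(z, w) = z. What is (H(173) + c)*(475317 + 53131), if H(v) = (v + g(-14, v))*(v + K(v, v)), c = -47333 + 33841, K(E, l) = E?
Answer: 21942217856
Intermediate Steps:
c = -13492
H(v) = 2*v*(-14 + v) (H(v) = (v - 14)*(v + v) = (-14 + v)*(2*v) = 2*v*(-14 + v))
(H(173) + c)*(475317 + 53131) = (2*173*(-14 + 173) - 13492)*(475317 + 53131) = (2*173*159 - 13492)*528448 = (55014 - 13492)*528448 = 41522*528448 = 21942217856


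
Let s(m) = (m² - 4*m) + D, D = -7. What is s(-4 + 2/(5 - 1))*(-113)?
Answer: -8701/4 ≈ -2175.3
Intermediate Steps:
s(m) = -7 + m² - 4*m (s(m) = (m² - 4*m) - 7 = -7 + m² - 4*m)
s(-4 + 2/(5 - 1))*(-113) = (-7 + (-4 + 2/(5 - 1))² - 4*(-4 + 2/(5 - 1)))*(-113) = (-7 + (-4 + 2/4)² - 4*(-4 + 2/4))*(-113) = (-7 + (-4 + (¼)*2)² - 4*(-4 + (¼)*2))*(-113) = (-7 + (-4 + ½)² - 4*(-4 + ½))*(-113) = (-7 + (-7/2)² - 4*(-7/2))*(-113) = (-7 + 49/4 + 14)*(-113) = (77/4)*(-113) = -8701/4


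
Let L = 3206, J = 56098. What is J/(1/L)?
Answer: 179850188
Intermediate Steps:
J/(1/L) = 56098/(1/3206) = 56098*3206 = 179850188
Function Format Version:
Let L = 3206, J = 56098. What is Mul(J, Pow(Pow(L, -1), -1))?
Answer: 179850188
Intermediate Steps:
Mul(J, Pow(Pow(L, -1), -1)) = Mul(56098, Pow(Pow(3206, -1), -1)) = Mul(56098, Pow(Rational(1, 3206), -1)) = Mul(56098, 3206) = 179850188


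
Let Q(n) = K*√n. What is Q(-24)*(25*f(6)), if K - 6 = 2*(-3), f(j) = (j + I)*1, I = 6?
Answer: 0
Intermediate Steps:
f(j) = 6 + j (f(j) = (j + 6)*1 = (6 + j)*1 = 6 + j)
K = 0 (K = 6 + 2*(-3) = 6 - 6 = 0)
Q(n) = 0 (Q(n) = 0*√n = 0)
Q(-24)*(25*f(6)) = 0*(25*(6 + 6)) = 0*(25*12) = 0*300 = 0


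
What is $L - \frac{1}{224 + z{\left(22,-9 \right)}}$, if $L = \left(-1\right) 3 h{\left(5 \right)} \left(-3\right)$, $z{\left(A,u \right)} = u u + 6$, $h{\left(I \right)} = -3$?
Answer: $- \frac{8398}{311} \approx -27.003$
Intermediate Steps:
$z{\left(A,u \right)} = 6 + u^{2}$ ($z{\left(A,u \right)} = u^{2} + 6 = 6 + u^{2}$)
$L = -27$ ($L = \left(-1\right) 3 \left(-3\right) \left(-3\right) = \left(-3\right) \left(-3\right) \left(-3\right) = 9 \left(-3\right) = -27$)
$L - \frac{1}{224 + z{\left(22,-9 \right)}} = -27 - \frac{1}{224 + \left(6 + \left(-9\right)^{2}\right)} = -27 - \frac{1}{224 + \left(6 + 81\right)} = -27 - \frac{1}{224 + 87} = -27 - \frac{1}{311} = - \frac{8398}{311}$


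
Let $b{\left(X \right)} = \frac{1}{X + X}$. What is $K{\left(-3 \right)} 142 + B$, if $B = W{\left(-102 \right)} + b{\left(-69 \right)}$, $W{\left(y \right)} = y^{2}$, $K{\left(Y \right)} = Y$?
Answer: $\frac{1376963}{138} \approx 9978.0$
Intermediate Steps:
$b{\left(X \right)} = \frac{1}{2 X}$
$B = \frac{1435751}{138}$ ($B = \left(-102\right)^{2} + \frac{1}{2 \left(-69\right)} = 10404 + \frac{1}{2} \left(- \frac{1}{69}\right) = 10404 - \frac{1}{138} = \frac{1435751}{138} \approx 10404.0$)
$K{\left(-3 \right)} 142 + B = \left(-3\right) 142 + \frac{1435751}{138} = -426 + \frac{1435751}{138} = \frac{1376963}{138}$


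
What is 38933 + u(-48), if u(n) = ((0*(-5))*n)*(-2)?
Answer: 38933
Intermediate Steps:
u(n) = 0 (u(n) = (0*n)*(-2) = 0*(-2) = 0)
38933 + u(-48) = 38933 + 0 = 38933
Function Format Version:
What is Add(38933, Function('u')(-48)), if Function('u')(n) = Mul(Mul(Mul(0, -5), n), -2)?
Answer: 38933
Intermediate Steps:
Function('u')(n) = 0 (Function('u')(n) = Mul(Mul(0, n), -2) = Mul(0, -2) = 0)
Add(38933, Function('u')(-48)) = Add(38933, 0) = 38933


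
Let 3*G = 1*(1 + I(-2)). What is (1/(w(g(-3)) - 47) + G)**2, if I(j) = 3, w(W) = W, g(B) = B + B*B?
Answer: 25921/15129 ≈ 1.7133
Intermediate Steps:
g(B) = B + B**2
G = 4/3 (G = (1*(1 + 3))/3 = (1*4)/3 = (1/3)*4 = 4/3 ≈ 1.3333)
(1/(w(g(-3)) - 47) + G)**2 = (1/(-3*(1 - 3) - 47) + 4/3)**2 = (1/(-3*(-2) - 47) + 4/3)**2 = (1/(6 - 47) + 4/3)**2 = (1/(-41) + 4/3)**2 = (-1/41 + 4/3)**2 = (161/123)**2 = 25921/15129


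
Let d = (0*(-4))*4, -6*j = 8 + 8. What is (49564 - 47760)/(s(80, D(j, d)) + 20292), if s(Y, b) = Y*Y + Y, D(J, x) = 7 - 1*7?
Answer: 451/6693 ≈ 0.067384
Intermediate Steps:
j = -8/3 (j = -(8 + 8)/6 = -⅙*16 = -8/3 ≈ -2.6667)
d = 0 (d = 0*4 = 0)
D(J, x) = 0 (D(J, x) = 7 - 7 = 0)
s(Y, b) = Y + Y² (s(Y, b) = Y² + Y = Y + Y²)
(49564 - 47760)/(s(80, D(j, d)) + 20292) = (49564 - 47760)/(80*(1 + 80) + 20292) = 1804/(80*81 + 20292) = 1804/(6480 + 20292) = 1804/26772 = 1804*(1/26772) = 451/6693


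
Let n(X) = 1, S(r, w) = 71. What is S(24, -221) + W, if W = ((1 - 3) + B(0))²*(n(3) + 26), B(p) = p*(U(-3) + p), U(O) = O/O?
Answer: 179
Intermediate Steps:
U(O) = 1
B(p) = p*(1 + p)
W = 108 (W = ((1 - 3) + 0*(1 + 0))²*(1 + 26) = (-2 + 0*1)²*27 = (-2 + 0)²*27 = (-2)²*27 = 4*27 = 108)
S(24, -221) + W = 71 + 108 = 179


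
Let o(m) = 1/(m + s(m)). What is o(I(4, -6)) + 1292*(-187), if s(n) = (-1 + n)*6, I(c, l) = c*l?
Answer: -42039097/174 ≈ -2.4160e+5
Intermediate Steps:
s(n) = -6 + 6*n
o(m) = 1/(-6 + 7*m) (o(m) = 1/(m + (-6 + 6*m)) = 1/(-6 + 7*m))
o(I(4, -6)) + 1292*(-187) = 1/(-6 + 7*(4*(-6))) + 1292*(-187) = 1/(-6 + 7*(-24)) - 241604 = 1/(-6 - 168) - 241604 = 1/(-174) - 241604 = -1/174 - 241604 = -42039097/174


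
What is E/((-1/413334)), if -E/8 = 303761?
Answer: 1004437993392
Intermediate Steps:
E = -2430088 (E = -8*303761 = -2430088)
E/((-1/413334)) = -2430088/((-1/413334)) = -2430088/((-1*1/413334)) = -2430088/(-1/413334) = -2430088*(-413334) = 1004437993392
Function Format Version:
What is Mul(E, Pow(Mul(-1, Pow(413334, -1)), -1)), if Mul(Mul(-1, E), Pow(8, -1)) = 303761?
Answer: 1004437993392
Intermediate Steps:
E = -2430088 (E = Mul(-8, 303761) = -2430088)
Mul(E, Pow(Mul(-1, Pow(413334, -1)), -1)) = Mul(-2430088, Pow(Mul(-1, Pow(413334, -1)), -1)) = Mul(-2430088, Pow(Mul(-1, Rational(1, 413334)), -1)) = Mul(-2430088, Pow(Rational(-1, 413334), -1)) = Mul(-2430088, -413334) = 1004437993392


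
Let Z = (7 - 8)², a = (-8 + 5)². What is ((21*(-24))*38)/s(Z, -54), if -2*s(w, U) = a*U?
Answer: -2128/27 ≈ -78.815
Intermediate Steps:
a = 9 (a = (-3)² = 9)
Z = 1 (Z = (-1)² = 1)
s(w, U) = -9*U/2
((21*(-24))*38)/s(Z, -54) = ((21*(-24))*38)/((-9/2*(-54))) = -504*38/243 = -19152*1/243 = -2128/27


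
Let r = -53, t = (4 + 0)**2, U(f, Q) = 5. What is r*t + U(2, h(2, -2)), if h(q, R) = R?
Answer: -843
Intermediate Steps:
t = 16 (t = 4**2 = 16)
r*t + U(2, h(2, -2)) = -53*16 + 5 = -848 + 5 = -843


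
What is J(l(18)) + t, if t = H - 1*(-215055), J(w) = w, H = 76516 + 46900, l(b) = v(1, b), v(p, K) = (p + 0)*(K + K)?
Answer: 338507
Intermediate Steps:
v(p, K) = 2*K*p (v(p, K) = p*(2*K) = 2*K*p)
l(b) = 2*b (l(b) = 2*b*1 = 2*b)
H = 123416
t = 338471 (t = 123416 - 1*(-215055) = 123416 + 215055 = 338471)
J(l(18)) + t = 2*18 + 338471 = 36 + 338471 = 338507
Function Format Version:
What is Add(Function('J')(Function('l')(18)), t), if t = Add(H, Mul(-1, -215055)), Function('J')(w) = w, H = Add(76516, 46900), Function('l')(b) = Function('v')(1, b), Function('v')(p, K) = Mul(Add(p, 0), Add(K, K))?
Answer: 338507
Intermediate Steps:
Function('v')(p, K) = Mul(2, K, p) (Function('v')(p, K) = Mul(p, Mul(2, K)) = Mul(2, K, p))
Function('l')(b) = Mul(2, b) (Function('l')(b) = Mul(2, b, 1) = Mul(2, b))
H = 123416
t = 338471 (t = Add(123416, Mul(-1, -215055)) = Add(123416, 215055) = 338471)
Add(Function('J')(Function('l')(18)), t) = Add(Mul(2, 18), 338471) = Add(36, 338471) = 338507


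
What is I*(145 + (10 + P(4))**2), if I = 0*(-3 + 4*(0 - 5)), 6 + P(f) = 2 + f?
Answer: 0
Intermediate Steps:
P(f) = -4 + f (P(f) = -6 + (2 + f) = -4 + f)
I = 0 (I = 0*(-3 + 4*(-5)) = 0*(-3 - 20) = 0*(-23) = 0)
I*(145 + (10 + P(4))**2) = 0*(145 + (10 + (-4 + 4))**2) = 0*(145 + (10 + 0)**2) = 0*(145 + 10**2) = 0*(145 + 100) = 0*245 = 0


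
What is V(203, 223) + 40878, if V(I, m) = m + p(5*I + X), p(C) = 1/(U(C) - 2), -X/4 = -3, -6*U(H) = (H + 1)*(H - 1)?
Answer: 7225144789/175790 ≈ 41101.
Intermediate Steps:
U(H) = -(1 + H)*(-1 + H)/6 (U(H) = -(H + 1)*(H - 1)/6 = -(1 + H)*(-1 + H)/6)
X = 12 (X = -4*(-3) = 12)
p(C) = 1/(-11/6 - C²/6) (p(C) = 1/((⅙ - C²/6) - 2) = 1/(-11/6 - C²/6))
V(I, m) = m - 6/(11 + (12 + 5*I)²) (V(I, m) = m - 6/(11 + (5*I + 12)²) = m - 6/(11 + (12 + 5*I)²))
V(203, 223) + 40878 = (-6 + 223*(11 + (12 + 5*203)²))/(11 + (12 + 5*203)²) + 40878 = (-6 + 223*(11 + (12 + 1015)²))/(11 + (12 + 1015)²) + 40878 = (-6 + 223*(11 + 1027²))/(11 + 1027²) + 40878 = (-6 + 223*(11 + 1054729))/(11 + 1054729) + 40878 = (-6 + 223*1054740)/1054740 + 40878 = (-6 + 235207020)/1054740 + 40878 = (1/1054740)*235207014 + 40878 = 39201169/175790 + 40878 = 7225144789/175790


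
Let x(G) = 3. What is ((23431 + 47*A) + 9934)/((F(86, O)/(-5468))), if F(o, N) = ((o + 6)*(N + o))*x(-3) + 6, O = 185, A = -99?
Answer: -78498608/37401 ≈ -2098.8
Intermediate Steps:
F(o, N) = 6 + 3*(6 + o)*(N + o) (F(o, N) = ((o + 6)*(N + o))*3 + 6 = ((6 + o)*(N + o))*3 + 6 = 3*(6 + o)*(N + o) + 6 = 6 + 3*(6 + o)*(N + o))
((23431 + 47*A) + 9934)/((F(86, O)/(-5468))) = ((23431 + 47*(-99)) + 9934)/(((6 + 3*86² + 18*185 + 18*86 + 3*185*86)/(-5468))) = ((23431 - 4653) + 9934)/(((6 + 3*7396 + 3330 + 1548 + 47730)*(-1/5468))) = (18778 + 9934)/(((6 + 22188 + 3330 + 1548 + 47730)*(-1/5468))) = 28712/((74802*(-1/5468))) = 28712/(-37401/2734) = 28712*(-2734/37401) = -78498608/37401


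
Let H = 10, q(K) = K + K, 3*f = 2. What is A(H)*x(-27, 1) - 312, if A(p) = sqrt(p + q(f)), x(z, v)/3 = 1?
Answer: -312 + sqrt(102) ≈ -301.90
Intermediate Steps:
f = 2/3 (f = (1/3)*2 = 2/3 ≈ 0.66667)
x(z, v) = 3 (x(z, v) = 3*1 = 3)
q(K) = 2*K
A(p) = sqrt(4/3 + p) (A(p) = sqrt(p + 2*(2/3)) = sqrt(p + 4/3) = sqrt(4/3 + p))
A(H)*x(-27, 1) - 312 = (sqrt(12 + 9*10)/3)*3 - 312 = (sqrt(12 + 90)/3)*3 - 312 = (sqrt(102)/3)*3 - 312 = sqrt(102) - 312 = -312 + sqrt(102)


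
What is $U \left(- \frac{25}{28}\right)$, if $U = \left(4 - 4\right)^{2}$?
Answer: $0$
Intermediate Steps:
$U = 0$ ($U = 0^{2} = 0$)
$U \left(- \frac{25}{28}\right) = 0 \left(- \frac{25}{28}\right) = 0$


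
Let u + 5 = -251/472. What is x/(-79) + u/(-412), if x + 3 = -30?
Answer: 6623581/15362656 ≈ 0.43115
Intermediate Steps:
x = -33 (x = -3 - 30 = -33)
u = -2611/472 (u = -5 - 251/472 = -2611/472 ≈ -5.5318)
x/(-79) + u/(-412) = -33/(-79) - 2611/472/(-412) = -33*(-1/79) - 2611/472*(-1/412) = 33/79 + 2611/194464 = 6623581/15362656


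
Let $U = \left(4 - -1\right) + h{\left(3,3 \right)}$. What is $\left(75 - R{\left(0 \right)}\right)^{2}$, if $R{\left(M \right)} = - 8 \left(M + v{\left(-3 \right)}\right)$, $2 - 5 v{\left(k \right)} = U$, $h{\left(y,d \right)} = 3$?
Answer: $\frac{106929}{25} \approx 4277.2$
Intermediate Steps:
$U = 8$ ($U = \left(4 - -1\right) + 3 = \left(4 + 1\right) + 3 = 5 + 3 = 8$)
$v{\left(k \right)} = - \frac{6}{5}$ ($v{\left(k \right)} = \frac{2}{5} - \frac{8}{5} = - \frac{6}{5}$)
$R{\left(M \right)} = \frac{48}{5} - 8 M$ ($R{\left(M \right)} = - 8 \left(M - \frac{6}{5}\right) = - 8 \left(- \frac{6}{5} + M\right) = \frac{48}{5} - 8 M$)
$\left(75 - R{\left(0 \right)}\right)^{2} = \left(75 - \left(\frac{48}{5} - 0\right)\right)^{2} = \left(75 - \left(\frac{48}{5} + 0\right)\right)^{2} = \left(75 - \frac{48}{5}\right)^{2} = \left(\frac{327}{5}\right)^{2} = \frac{106929}{25}$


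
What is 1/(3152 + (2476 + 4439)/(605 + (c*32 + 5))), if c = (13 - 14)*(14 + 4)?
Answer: 34/114083 ≈ 0.00029803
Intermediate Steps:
c = -18 (c = -1*18 = -18)
1/(3152 + (2476 + 4439)/(605 + (c*32 + 5))) = 1/(3152 + (2476 + 4439)/(605 + (-18*32 + 5))) = 1/(3152 + 6915/(605 + (-576 + 5))) = 1/(3152 + 6915/(605 - 571)) = 1/(3152 + 6915/34) = 1/(114083/34) = 34/114083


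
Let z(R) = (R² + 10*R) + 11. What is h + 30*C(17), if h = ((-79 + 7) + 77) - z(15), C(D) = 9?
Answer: -111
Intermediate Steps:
z(R) = 11 + R² + 10*R
h = -381 (h = ((-79 + 7) + 77) - (11 + 15² + 10*15) = (-72 + 77) - (11 + 225 + 150) = 5 - 1*386 = 5 - 386 = -381)
h + 30*C(17) = -381 + 30*9 = -381 + 270 = -111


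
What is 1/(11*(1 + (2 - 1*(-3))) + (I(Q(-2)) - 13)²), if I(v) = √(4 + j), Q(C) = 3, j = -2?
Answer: 237/54817 + 26*√2/54817 ≈ 0.0049942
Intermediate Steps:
I(v) = √2 (I(v) = √(4 - 2) = √2)
1/(11*(1 + (2 - 1*(-3))) + (I(Q(-2)) - 13)²) = 1/(11*(1 + (2 - 1*(-3))) + (√2 - 13)²) = 1/(11*(1 + (2 + 3)) + (-13 + √2)²) = 1/(11*(1 + 5) + (-13 + √2)²) = 1/(11*6 + (-13 + √2)²) = 1/(66 + (-13 + √2)²)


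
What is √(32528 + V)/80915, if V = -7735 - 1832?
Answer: √22961/80915 ≈ 0.0018727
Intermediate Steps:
V = -9567
√(32528 + V)/80915 = √(32528 - 9567)/80915 = √22961*(1/80915) = √22961/80915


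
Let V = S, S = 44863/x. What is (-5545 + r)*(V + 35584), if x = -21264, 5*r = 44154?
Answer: 12430400119277/106320 ≈ 1.1691e+8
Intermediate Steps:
r = 44154/5 (r = (1/5)*44154 = 44154/5 ≈ 8830.8)
S = -44863/21264 (S = 44863/(-21264) = 44863*(-1/21264) = -44863/21264 ≈ -2.1098)
V = -44863/21264 ≈ -2.1098
(-5545 + r)*(V + 35584) = (-5545 + 44154/5)*(-44863/21264 + 35584) = (16429/5)*(756613313/21264) = 12430400119277/106320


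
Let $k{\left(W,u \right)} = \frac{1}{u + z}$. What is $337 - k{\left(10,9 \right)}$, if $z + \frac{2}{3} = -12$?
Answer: $\frac{3710}{11} \approx 337.27$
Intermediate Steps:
$z = - \frac{38}{3}$ ($z = - \frac{2}{3} - 12 = - \frac{38}{3} \approx -12.667$)
$k{\left(W,u \right)} = \frac{1}{- \frac{38}{3} + u}$ ($k{\left(W,u \right)} = \frac{1}{u - \frac{38}{3}} = \frac{1}{- \frac{38}{3} + u}$)
$337 - k{\left(10,9 \right)} = 337 - \frac{3}{-38 + 3 \cdot 9} = 337 - \frac{3}{-38 + 27} = 337 - \frac{3}{-11} = 337 - 3 \left(- \frac{1}{11}\right) = 337 - - \frac{3}{11} = 337 + \frac{3}{11} = \frac{3710}{11}$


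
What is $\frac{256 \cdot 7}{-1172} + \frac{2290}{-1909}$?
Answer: $- \frac{1526202}{559337} \approx -2.7286$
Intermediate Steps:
$\frac{256 \cdot 7}{-1172} + \frac{2290}{-1909} = 1792 \left(- \frac{1}{1172}\right) + 2290 \left(- \frac{1}{1909}\right) = - \frac{448}{293} - \frac{2290}{1909} = - \frac{1526202}{559337}$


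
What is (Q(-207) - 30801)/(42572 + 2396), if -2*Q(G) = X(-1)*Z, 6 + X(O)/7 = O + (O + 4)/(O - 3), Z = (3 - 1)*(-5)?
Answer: -11299/16352 ≈ -0.69099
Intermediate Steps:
Z = -10 (Z = 2*(-5) = -10)
X(O) = -42 + 7*O + 7*(4 + O)/(-3 + O) (X(O) = -42 + 7*(O + (O + 4)/(O - 3)) = -42 + 7*(O + (4 + O)/(-3 + O)) = -42 + (7*O + 7*(4 + O)/(-3 + O)) = -42 + 7*O + 7*(4 + O)/(-3 + O))
Q(G) = -1085/4 (Q(G) = -7*(22 + (-1)² - 8*(-1))/(-3 - 1)*(-10)/2 = -7*(22 + 1 + 8)/(-4)*(-10)/2 = -7*(-¼)*31*(-10)/2 = -(-217)*(-10)/8 = -½*1085/2 = -1085/4)
(Q(-207) - 30801)/(42572 + 2396) = (-1085/4 - 30801)/(42572 + 2396) = -124289/4/44968 = -124289/4*1/44968 = -11299/16352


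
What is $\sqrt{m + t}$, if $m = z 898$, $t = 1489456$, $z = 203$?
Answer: $15 \sqrt{7430} \approx 1293.0$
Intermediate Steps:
$m = 182294$ ($m = 203 \cdot 898 = 182294$)
$\sqrt{m + t} = \sqrt{182294 + 1489456} = \sqrt{1671750} = 15 \sqrt{7430}$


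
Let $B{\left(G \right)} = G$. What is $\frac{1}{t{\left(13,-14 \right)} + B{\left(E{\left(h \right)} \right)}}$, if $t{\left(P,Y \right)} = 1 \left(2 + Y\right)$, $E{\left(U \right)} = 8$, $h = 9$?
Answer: $- \frac{1}{4} \approx -0.25$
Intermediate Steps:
$t{\left(P,Y \right)} = 2 + Y$
$\frac{1}{t{\left(13,-14 \right)} + B{\left(E{\left(h \right)} \right)}} = \frac{1}{\left(2 - 14\right) + 8} = \frac{1}{-12 + 8} = \frac{1}{-4} = - \frac{1}{4}$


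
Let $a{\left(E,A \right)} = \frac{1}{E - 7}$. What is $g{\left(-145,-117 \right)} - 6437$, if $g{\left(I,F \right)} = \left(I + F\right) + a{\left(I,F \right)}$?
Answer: $- \frac{1018249}{152} \approx -6699.0$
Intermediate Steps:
$a{\left(E,A \right)} = \frac{1}{-7 + E}$
$g{\left(I,F \right)} = F + I + \frac{1}{-7 + I}$ ($g{\left(I,F \right)} = \left(I + F\right) + \frac{1}{-7 + I} = \left(F + I\right) + \frac{1}{-7 + I} = F + I + \frac{1}{-7 + I}$)
$g{\left(-145,-117 \right)} - 6437 = \frac{1 + \left(-7 - 145\right) \left(-117 - 145\right)}{-7 - 145} - 6437 = \frac{1 - -39824}{-152} - 6437 = - \frac{1 + 39824}{152} - 6437 = \left(- \frac{1}{152}\right) 39825 - 6437 = - \frac{39825}{152} - 6437 = - \frac{1018249}{152}$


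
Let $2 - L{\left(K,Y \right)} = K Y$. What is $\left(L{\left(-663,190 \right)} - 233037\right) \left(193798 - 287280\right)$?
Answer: $10008650330$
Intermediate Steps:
$L{\left(K,Y \right)} = 2 - K Y$
$\left(L{\left(-663,190 \right)} - 233037\right) \left(193798 - 287280\right) = \left(\left(2 - \left(-663\right) 190\right) - 233037\right) \left(193798 - 287280\right) = \left(\left(2 + 125970\right) - 233037\right) \left(-93482\right) = \left(125972 - 233037\right) \left(-93482\right) = \left(-107065\right) \left(-93482\right) = 10008650330$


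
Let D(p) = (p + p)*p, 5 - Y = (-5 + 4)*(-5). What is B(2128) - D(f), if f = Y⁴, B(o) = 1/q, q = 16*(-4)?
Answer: -1/64 ≈ -0.015625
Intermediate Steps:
q = -64
Y = 0 (Y = 5 - (-5 + 4)*(-5) = 5 - (-1)*(-5) = 5 - 1*5 = 5 - 5 = 0)
B(o) = -1/64 (B(o) = 1/(-64) = -1/64)
f = 0 (f = 0⁴ = 0)
D(p) = 2*p² (D(p) = (2*p)*p = 2*p²)
B(2128) - D(f) = -1/64 - 2*0² = -1/64 - 2*0 = -1/64 - 1*0 = -1/64 + 0 = -1/64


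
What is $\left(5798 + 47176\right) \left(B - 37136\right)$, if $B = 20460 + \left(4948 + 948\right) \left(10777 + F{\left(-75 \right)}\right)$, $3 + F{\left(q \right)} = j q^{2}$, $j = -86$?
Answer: $-147727702353528$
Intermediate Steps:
$F{\left(q \right)} = -3 - 86 q^{2}$
$B = -2788646036$ ($B = 20460 + \left(4948 + 948\right) \left(10777 - \left(3 + 86 \left(-75\right)^{2}\right)\right) = 20460 + 5896 \left(10777 - 483753\right) = 20460 + 5896 \left(-472976\right) = 20460 - 2788666496 = -2788646036$)
$\left(5798 + 47176\right) \left(B - 37136\right) = \left(5798 + 47176\right) \left(-2788646036 - 37136\right) = 52974 \left(-2788683172\right) = -147727702353528$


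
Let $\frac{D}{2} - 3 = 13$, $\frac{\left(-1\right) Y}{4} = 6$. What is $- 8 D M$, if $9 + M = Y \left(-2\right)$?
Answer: $-9984$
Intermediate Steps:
$Y = -24$ ($Y = \left(-4\right) 6 = -24$)
$D = 32$ ($D = 6 + 2 \cdot 13 = 6 + 26 = 32$)
$M = 39$ ($M = -9 - -48 = -9 + 48 = 39$)
$- 8 D M = \left(-8\right) 32 \cdot 39 = \left(-256\right) 39 = -9984$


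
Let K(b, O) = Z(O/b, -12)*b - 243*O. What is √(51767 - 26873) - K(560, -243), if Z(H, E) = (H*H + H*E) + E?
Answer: -30996249/560 + 3*√2766 ≈ -55193.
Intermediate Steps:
Z(H, E) = E + H² + E*H (Z(H, E) = (H² + E*H) + E = E + H² + E*H)
K(b, O) = -243*O + b*(-12 + O²/b² - 12*O/b) (K(b, O) = (-12 + (O/b)² - 12*O/b)*b - 243*O = (-12 + O²/b² - 12*O/b)*b - 243*O = b*(-12 + O²/b² - 12*O/b) - 243*O = -243*O + b*(-12 + O²/b² - 12*O/b))
√(51767 - 26873) - K(560, -243) = √(51767 - 26873) - (-255*(-243) - 12*560 + (-243)²/560) = √24894 - (61965 - 6720 + 59049*(1/560)) = 3*√2766 - (61965 - 6720 + 59049/560) = 3*√2766 - 1*30996249/560 = 3*√2766 - 30996249/560 = -30996249/560 + 3*√2766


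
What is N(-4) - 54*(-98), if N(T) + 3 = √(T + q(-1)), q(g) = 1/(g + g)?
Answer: 5289 + 3*I*√2/2 ≈ 5289.0 + 2.1213*I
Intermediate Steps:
q(g) = 1/(2*g)
N(T) = -3 + √(-½ + T) (N(T) = -3 + √(T + (½)/(-1)) = -3 + √(T + (½)*(-1)) = -3 + √(T - ½) = -3 + √(-½ + T))
N(-4) - 54*(-98) = (-3 + √(-2 + 4*(-4))/2) - 54*(-98) = (-3 + √(-2 - 16)/2) + 5292 = (-3 + √(-18)/2) + 5292 = (-3 + (3*I*√2)/2) + 5292 = (-3 + 3*I*√2/2) + 5292 = 5289 + 3*I*√2/2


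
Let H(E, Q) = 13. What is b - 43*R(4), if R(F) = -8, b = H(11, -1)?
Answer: 357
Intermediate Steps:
b = 13
b - 43*R(4) = 13 - 43*(-8) = 13 + 344 = 357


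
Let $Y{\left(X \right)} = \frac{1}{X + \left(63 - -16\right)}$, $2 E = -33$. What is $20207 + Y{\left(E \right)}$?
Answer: $\frac{2525877}{125} \approx 20207.0$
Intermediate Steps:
$E = - \frac{33}{2}$ ($E = \frac{1}{2} \left(-33\right) = - \frac{33}{2} \approx -16.5$)
$Y{\left(X \right)} = \frac{1}{79 + X}$ ($Y{\left(X \right)} = \frac{1}{X + \left(63 + 16\right)} = \frac{1}{X + 79} = \frac{1}{79 + X}$)
$20207 + Y{\left(E \right)} = 20207 + \frac{1}{79 - \frac{33}{2}} = 20207 + \frac{1}{\frac{125}{2}} = 20207 + \frac{2}{125} = \frac{2525877}{125}$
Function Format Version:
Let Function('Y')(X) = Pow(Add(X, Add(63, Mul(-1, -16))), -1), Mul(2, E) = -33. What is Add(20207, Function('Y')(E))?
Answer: Rational(2525877, 125) ≈ 20207.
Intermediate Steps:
E = Rational(-33, 2) (E = Mul(Rational(1, 2), -33) = Rational(-33, 2) ≈ -16.500)
Function('Y')(X) = Pow(Add(79, X), -1) (Function('Y')(X) = Pow(Add(X, Add(63, 16)), -1) = Pow(Add(X, 79), -1) = Pow(Add(79, X), -1))
Add(20207, Function('Y')(E)) = Add(20207, Pow(Add(79, Rational(-33, 2)), -1)) = Add(20207, Pow(Rational(125, 2), -1)) = Add(20207, Rational(2, 125)) = Rational(2525877, 125)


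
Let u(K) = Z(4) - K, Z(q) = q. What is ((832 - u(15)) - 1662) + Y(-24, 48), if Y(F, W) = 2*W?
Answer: -723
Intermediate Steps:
u(K) = 4 - K
((832 - u(15)) - 1662) + Y(-24, 48) = ((832 - (4 - 1*15)) - 1662) + 2*48 = ((832 - (4 - 15)) - 1662) + 96 = ((832 - 1*(-11)) - 1662) + 96 = ((832 + 11) - 1662) + 96 = (843 - 1662) + 96 = -819 + 96 = -723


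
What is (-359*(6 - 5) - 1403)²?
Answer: 3104644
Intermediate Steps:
(-359*(6 - 5) - 1403)² = (-359*1 - 1403)² = (-359 - 1403)² = (-1762)² = 3104644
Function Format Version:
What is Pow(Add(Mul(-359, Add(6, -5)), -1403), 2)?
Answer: 3104644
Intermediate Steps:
Pow(Add(Mul(-359, Add(6, -5)), -1403), 2) = Pow(Add(Mul(-359, 1), -1403), 2) = Pow(Add(-359, -1403), 2) = Pow(-1762, 2) = 3104644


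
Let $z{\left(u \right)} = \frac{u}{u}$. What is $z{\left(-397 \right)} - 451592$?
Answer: $-451591$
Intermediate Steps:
$z{\left(u \right)} = 1$
$z{\left(-397 \right)} - 451592 = 1 - 451592 = -451591$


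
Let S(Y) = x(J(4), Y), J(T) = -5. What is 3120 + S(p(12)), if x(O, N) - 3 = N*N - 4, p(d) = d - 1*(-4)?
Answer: 3375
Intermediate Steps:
p(d) = 4 + d (p(d) = d + 4 = 4 + d)
x(O, N) = -1 + N**2 (x(O, N) = 3 + (N*N - 4) = 3 + (N**2 - 4) = 3 + (-4 + N**2) = -1 + N**2)
S(Y) = -1 + Y**2
3120 + S(p(12)) = 3120 + (-1 + (4 + 12)**2) = 3120 + (-1 + 16**2) = 3120 + (-1 + 256) = 3120 + 255 = 3375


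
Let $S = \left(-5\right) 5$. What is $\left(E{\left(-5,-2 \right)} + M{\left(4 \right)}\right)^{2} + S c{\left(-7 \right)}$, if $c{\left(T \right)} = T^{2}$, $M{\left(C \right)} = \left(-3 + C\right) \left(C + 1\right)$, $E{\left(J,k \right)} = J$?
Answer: $-1225$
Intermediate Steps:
$M{\left(C \right)} = \left(1 + C\right) \left(-3 + C\right)$ ($M{\left(C \right)} = \left(-3 + C\right) \left(1 + C\right) = \left(1 + C\right) \left(-3 + C\right)$)
$S = -25$
$\left(E{\left(-5,-2 \right)} + M{\left(4 \right)}\right)^{2} + S c{\left(-7 \right)} = \left(-5 - \left(11 - 16\right)\right)^{2} - 25 \left(-7\right)^{2} = \left(-5 - -5\right)^{2} - 1225 = \left(-5 + 5\right)^{2} - 1225 = 0^{2} - 1225 = 0 - 1225 = -1225$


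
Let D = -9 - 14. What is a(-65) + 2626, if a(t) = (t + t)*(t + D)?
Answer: 14066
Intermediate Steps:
D = -23
a(t) = 2*t*(-23 + t) (a(t) = (t + t)*(t - 23) = (2*t)*(-23 + t) = 2*t*(-23 + t))
a(-65) + 2626 = 2*(-65)*(-23 - 65) + 2626 = 2*(-65)*(-88) + 2626 = 11440 + 2626 = 14066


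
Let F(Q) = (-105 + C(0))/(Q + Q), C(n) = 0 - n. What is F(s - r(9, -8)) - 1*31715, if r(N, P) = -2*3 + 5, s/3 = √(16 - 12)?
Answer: -63445/2 ≈ -31723.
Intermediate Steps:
C(n) = -n
s = 6 (s = 3*√(16 - 12) = 3*√4 = 3*2 = 6)
r(N, P) = -1 (r(N, P) = -6 + 5 = -1)
F(Q) = -105/(2*Q) (F(Q) = (-105 - 1*0)/(Q + Q) = (-105 + 0)/((2*Q)) = -105/(2*Q))
F(s - r(9, -8)) - 1*31715 = -105/(2*(6 - 1*(-1))) - 1*31715 = -105/(2*(6 + 1)) - 31715 = -105/2/7 - 31715 = -105/2*⅐ - 31715 = -15/2 - 31715 = -63445/2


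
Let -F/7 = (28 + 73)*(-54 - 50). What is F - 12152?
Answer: 61376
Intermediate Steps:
F = 73528 (F = -7*(28 + 73)*(-54 - 50) = -707*(-104) = -7*(-10504) = 73528)
F - 12152 = 73528 - 12152 = 61376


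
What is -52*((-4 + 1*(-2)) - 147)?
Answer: 7956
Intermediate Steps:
-52*((-4 + 1*(-2)) - 147) = -52*((-4 - 2) - 147) = -52*(-6 - 147) = -52*(-153) = 7956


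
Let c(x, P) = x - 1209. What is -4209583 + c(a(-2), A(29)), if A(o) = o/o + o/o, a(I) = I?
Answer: -4210794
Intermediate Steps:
A(o) = 2 (A(o) = 1 + 1 = 2)
c(x, P) = -1209 + x
-4209583 + c(a(-2), A(29)) = -4209583 + (-1209 - 2) = -4209583 - 1211 = -4210794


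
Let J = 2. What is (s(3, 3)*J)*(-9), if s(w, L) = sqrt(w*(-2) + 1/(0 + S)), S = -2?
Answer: -9*I*sqrt(26) ≈ -45.891*I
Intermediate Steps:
s(w, L) = sqrt(-1/2 - 2*w) (s(w, L) = sqrt(w*(-2) + 1/(0 - 2)) = sqrt(-2*w + 1/(-2)) = sqrt(-2*w - 1/2) = sqrt(-1/2 - 2*w))
(s(3, 3)*J)*(-9) = ((sqrt(-2 - 8*3)/2)*2)*(-9) = ((sqrt(-2 - 24)/2)*2)*(-9) = ((sqrt(-26)/2)*2)*(-9) = (((I*sqrt(26))/2)*2)*(-9) = ((I*sqrt(26)/2)*2)*(-9) = (I*sqrt(26))*(-9) = -9*I*sqrt(26)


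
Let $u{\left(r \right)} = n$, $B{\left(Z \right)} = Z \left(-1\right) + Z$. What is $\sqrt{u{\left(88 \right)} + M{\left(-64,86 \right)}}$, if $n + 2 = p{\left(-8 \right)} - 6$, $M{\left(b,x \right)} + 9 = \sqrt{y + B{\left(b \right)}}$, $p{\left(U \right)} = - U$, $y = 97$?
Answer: $\sqrt{-9 + \sqrt{97}} \approx 0.92134$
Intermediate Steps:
$B{\left(Z \right)} = 0$ ($B{\left(Z \right)} = - Z + Z = 0$)
$M{\left(b,x \right)} = -9 + \sqrt{97}$ ($M{\left(b,x \right)} = -9 + \sqrt{97 + 0} = -9 + \sqrt{97}$)
$n = 0$ ($n = -2 - -2 = -2 + \left(8 - 6\right) = -2 + 2 = 0$)
$u{\left(r \right)} = 0$
$\sqrt{u{\left(88 \right)} + M{\left(-64,86 \right)}} = \sqrt{0 - \left(9 - \sqrt{97}\right)} = \sqrt{-9 + \sqrt{97}}$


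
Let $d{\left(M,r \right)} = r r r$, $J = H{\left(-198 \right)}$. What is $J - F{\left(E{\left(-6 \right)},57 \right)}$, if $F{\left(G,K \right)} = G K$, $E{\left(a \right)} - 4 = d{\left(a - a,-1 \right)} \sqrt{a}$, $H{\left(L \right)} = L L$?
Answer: $38976 + 57 i \sqrt{6} \approx 38976.0 + 139.62 i$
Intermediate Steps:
$H{\left(L \right)} = L^{2}$
$J = 39204$ ($J = \left(-198\right)^{2} = 39204$)
$d{\left(M,r \right)} = r^{3}$ ($d{\left(M,r \right)} = r^{2} r = r^{3}$)
$E{\left(a \right)} = 4 - \sqrt{a}$ ($E{\left(a \right)} = 4 + \left(-1\right)^{3} \sqrt{a} = 4 - \sqrt{a}$)
$J - F{\left(E{\left(-6 \right)},57 \right)} = 39204 - \left(4 - \sqrt{-6}\right) 57 = 39204 - \left(4 - i \sqrt{6}\right) 57 = 39204 - \left(228 - 57 i \sqrt{6}\right) = 38976 + 57 i \sqrt{6}$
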